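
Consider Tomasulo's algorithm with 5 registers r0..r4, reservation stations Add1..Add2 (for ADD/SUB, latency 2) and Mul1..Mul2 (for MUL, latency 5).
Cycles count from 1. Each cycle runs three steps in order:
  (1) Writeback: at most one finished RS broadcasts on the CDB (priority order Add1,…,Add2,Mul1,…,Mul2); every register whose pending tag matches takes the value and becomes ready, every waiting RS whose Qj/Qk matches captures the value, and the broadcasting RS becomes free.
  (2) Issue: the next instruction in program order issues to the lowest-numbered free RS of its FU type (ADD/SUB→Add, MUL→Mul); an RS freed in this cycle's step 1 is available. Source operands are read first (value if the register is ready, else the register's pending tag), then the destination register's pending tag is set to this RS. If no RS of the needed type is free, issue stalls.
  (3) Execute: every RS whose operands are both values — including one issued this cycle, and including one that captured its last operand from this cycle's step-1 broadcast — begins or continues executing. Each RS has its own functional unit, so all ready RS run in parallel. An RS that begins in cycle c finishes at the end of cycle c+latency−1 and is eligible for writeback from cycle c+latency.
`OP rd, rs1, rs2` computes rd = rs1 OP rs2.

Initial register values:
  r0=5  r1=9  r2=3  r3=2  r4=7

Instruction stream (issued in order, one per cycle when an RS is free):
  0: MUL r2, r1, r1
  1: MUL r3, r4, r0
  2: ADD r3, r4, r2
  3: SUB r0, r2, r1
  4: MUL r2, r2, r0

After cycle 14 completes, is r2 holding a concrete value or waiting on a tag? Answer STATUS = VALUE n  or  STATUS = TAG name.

STATUS = VALUE 5832

cycle 1: issue MUL r2<-Mul1 // r0:5,r1:9,r2:Mul1,r3:2,r4:7
cycle 2: issue MUL r3<-Mul2 // r0:5,r1:9,r2:Mul1,r3:Mul2,r4:7
cycle 3: issue ADD r3<-Add1 // r0:5,r1:9,r2:Mul1,r3:Add1,r4:7
cycle 4: issue SUB r0<-Add2 // r0:Add2,r1:9,r2:Mul1,r3:Add1,r4:7
cycle 5: stall // r0:Add2,r1:9,r2:Mul1,r3:Add1,r4:7
cycle 6: CDB Mul1=81; issue MUL r2<-Mul1 // r0:Add2,r1:9,r2:Mul1,r3:Add1,r4:7
cycle 7: CDB Mul2=35 // r0:Add2,r1:9,r2:Mul1,r3:Add1,r4:7
cycle 8: CDB Add1=88 // r0:Add2,r1:9,r2:Mul1,r3:88,r4:7
cycle 9: CDB Add2=72 // r0:72,r1:9,r2:Mul1,r3:88,r4:7
cycle 10: - // r0:72,r1:9,r2:Mul1,r3:88,r4:7
cycle 11: - // r0:72,r1:9,r2:Mul1,r3:88,r4:7
cycle 12: - // r0:72,r1:9,r2:Mul1,r3:88,r4:7
cycle 13: - // r0:72,r1:9,r2:Mul1,r3:88,r4:7
cycle 14: CDB Mul1=5832 // r0:72,r1:9,r2:5832,r3:88,r4:7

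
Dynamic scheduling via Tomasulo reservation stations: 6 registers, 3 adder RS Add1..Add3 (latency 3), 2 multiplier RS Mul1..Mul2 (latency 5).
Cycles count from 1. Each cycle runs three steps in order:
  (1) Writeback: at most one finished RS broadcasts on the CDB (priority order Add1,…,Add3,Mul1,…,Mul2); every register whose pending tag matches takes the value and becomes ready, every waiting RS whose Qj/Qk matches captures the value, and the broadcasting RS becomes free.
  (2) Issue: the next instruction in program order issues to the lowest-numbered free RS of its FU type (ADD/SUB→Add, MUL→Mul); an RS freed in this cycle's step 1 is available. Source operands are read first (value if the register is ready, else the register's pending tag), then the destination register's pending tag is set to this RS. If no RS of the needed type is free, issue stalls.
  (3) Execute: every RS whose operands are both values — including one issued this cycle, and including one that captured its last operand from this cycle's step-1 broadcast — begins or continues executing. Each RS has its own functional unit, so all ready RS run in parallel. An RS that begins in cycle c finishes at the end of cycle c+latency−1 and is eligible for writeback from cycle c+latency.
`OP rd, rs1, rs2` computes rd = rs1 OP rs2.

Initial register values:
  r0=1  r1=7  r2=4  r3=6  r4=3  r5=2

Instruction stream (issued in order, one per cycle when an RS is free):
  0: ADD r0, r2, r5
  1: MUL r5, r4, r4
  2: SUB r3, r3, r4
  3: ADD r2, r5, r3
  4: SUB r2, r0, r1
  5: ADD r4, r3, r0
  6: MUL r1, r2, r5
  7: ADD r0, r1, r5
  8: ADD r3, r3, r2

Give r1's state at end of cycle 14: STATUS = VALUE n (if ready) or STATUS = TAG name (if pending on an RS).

STATUS = VALUE -9

c1: issue ADD r0<-Add1 | r0:Add1,r1:7,r2:4,r3:6,r4:3,r5:2
c2: issue MUL r5<-Mul1 | r0:Add1,r1:7,r2:4,r3:6,r4:3,r5:Mul1
c3: issue SUB r3<-Add2 | r0:Add1,r1:7,r2:4,r3:Add2,r4:3,r5:Mul1
c4: CDB Add1=6; issue ADD r2<-Add1 | r0:6,r1:7,r2:Add1,r3:Add2,r4:3,r5:Mul1
c5: issue SUB r2<-Add3 | r0:6,r1:7,r2:Add3,r3:Add2,r4:3,r5:Mul1
c6: CDB Add2=3; issue ADD r4<-Add2 | r0:6,r1:7,r2:Add3,r3:3,r4:Add2,r5:Mul1
c7: CDB Mul1=9; issue MUL r1<-Mul1 | r0:6,r1:Mul1,r2:Add3,r3:3,r4:Add2,r5:9
c8: CDB Add3=-1; issue ADD r0<-Add3 | r0:Add3,r1:Mul1,r2:-1,r3:3,r4:Add2,r5:9
c9: CDB Add2=9; issue ADD r3<-Add2 | r0:Add3,r1:Mul1,r2:-1,r3:Add2,r4:9,r5:9
c10: CDB Add1=12 | r0:Add3,r1:Mul1,r2:-1,r3:Add2,r4:9,r5:9
c11: - | r0:Add3,r1:Mul1,r2:-1,r3:Add2,r4:9,r5:9
c12: CDB Add2=2 | r0:Add3,r1:Mul1,r2:-1,r3:2,r4:9,r5:9
c13: CDB Mul1=-9 | r0:Add3,r1:-9,r2:-1,r3:2,r4:9,r5:9
c14: - | r0:Add3,r1:-9,r2:-1,r3:2,r4:9,r5:9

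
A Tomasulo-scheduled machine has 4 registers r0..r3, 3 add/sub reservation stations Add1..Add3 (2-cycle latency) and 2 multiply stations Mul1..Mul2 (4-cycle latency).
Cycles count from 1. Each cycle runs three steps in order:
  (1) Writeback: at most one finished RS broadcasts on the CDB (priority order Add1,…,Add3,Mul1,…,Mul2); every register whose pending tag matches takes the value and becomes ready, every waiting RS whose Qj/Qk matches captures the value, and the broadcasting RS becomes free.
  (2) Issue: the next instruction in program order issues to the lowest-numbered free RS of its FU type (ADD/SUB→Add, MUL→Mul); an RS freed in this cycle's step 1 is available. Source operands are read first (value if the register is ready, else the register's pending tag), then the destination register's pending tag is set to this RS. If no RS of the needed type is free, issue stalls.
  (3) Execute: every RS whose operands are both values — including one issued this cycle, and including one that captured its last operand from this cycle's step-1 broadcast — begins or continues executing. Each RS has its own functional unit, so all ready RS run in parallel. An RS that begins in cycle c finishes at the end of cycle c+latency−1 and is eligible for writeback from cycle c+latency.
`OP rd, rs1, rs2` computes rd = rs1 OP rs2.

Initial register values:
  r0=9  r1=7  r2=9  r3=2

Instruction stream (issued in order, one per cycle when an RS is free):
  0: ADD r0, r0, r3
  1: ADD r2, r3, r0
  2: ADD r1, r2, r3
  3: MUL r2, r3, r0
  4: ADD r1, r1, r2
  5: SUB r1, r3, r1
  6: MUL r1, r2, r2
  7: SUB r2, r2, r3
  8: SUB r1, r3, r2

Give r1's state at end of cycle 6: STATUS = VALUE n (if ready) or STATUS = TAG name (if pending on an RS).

c1: issue ADD r0<-Add1 | r0:Add1,r1:7,r2:9,r3:2
c2: issue ADD r2<-Add2 | r0:Add1,r1:7,r2:Add2,r3:2
c3: CDB Add1=11; issue ADD r1<-Add1 | r0:11,r1:Add1,r2:Add2,r3:2
c4: issue MUL r2<-Mul1 | r0:11,r1:Add1,r2:Mul1,r3:2
c5: CDB Add2=13; issue ADD r1<-Add2 | r0:11,r1:Add2,r2:Mul1,r3:2
c6: issue SUB r1<-Add3 | r0:11,r1:Add3,r2:Mul1,r3:2

STATUS = TAG Add3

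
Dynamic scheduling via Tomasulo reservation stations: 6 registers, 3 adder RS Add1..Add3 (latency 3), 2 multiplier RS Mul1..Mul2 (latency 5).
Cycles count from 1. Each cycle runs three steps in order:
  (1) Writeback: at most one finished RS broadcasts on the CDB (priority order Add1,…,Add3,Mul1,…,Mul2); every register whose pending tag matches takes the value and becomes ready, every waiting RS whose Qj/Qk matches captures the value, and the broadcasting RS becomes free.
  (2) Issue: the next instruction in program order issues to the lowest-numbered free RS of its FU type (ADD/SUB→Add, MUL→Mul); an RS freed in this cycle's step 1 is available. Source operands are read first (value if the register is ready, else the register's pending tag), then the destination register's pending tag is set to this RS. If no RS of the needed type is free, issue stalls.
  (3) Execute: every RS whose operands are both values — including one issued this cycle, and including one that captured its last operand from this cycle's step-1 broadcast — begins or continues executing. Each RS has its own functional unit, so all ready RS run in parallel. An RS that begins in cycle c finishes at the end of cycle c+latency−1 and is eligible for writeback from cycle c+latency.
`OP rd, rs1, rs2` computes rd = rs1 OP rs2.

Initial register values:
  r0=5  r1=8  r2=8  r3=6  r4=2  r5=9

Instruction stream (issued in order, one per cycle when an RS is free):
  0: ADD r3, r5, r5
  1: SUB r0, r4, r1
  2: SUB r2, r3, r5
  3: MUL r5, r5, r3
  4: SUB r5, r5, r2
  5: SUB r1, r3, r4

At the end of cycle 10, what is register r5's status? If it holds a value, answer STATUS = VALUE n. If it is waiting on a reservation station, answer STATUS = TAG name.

cycle 1: issue ADD r3<-Add1 // r0:5,r1:8,r2:8,r3:Add1,r4:2,r5:9
cycle 2: issue SUB r0<-Add2 // r0:Add2,r1:8,r2:8,r3:Add1,r4:2,r5:9
cycle 3: issue SUB r2<-Add3 // r0:Add2,r1:8,r2:Add3,r3:Add1,r4:2,r5:9
cycle 4: CDB Add1=18; issue MUL r5<-Mul1 // r0:Add2,r1:8,r2:Add3,r3:18,r4:2,r5:Mul1
cycle 5: CDB Add2=-6; issue SUB r5<-Add1 // r0:-6,r1:8,r2:Add3,r3:18,r4:2,r5:Add1
cycle 6: issue SUB r1<-Add2 // r0:-6,r1:Add2,r2:Add3,r3:18,r4:2,r5:Add1
cycle 7: CDB Add3=9 // r0:-6,r1:Add2,r2:9,r3:18,r4:2,r5:Add1
cycle 8: - // r0:-6,r1:Add2,r2:9,r3:18,r4:2,r5:Add1
cycle 9: CDB Add2=16 // r0:-6,r1:16,r2:9,r3:18,r4:2,r5:Add1
cycle 10: CDB Mul1=162 // r0:-6,r1:16,r2:9,r3:18,r4:2,r5:Add1

STATUS = TAG Add1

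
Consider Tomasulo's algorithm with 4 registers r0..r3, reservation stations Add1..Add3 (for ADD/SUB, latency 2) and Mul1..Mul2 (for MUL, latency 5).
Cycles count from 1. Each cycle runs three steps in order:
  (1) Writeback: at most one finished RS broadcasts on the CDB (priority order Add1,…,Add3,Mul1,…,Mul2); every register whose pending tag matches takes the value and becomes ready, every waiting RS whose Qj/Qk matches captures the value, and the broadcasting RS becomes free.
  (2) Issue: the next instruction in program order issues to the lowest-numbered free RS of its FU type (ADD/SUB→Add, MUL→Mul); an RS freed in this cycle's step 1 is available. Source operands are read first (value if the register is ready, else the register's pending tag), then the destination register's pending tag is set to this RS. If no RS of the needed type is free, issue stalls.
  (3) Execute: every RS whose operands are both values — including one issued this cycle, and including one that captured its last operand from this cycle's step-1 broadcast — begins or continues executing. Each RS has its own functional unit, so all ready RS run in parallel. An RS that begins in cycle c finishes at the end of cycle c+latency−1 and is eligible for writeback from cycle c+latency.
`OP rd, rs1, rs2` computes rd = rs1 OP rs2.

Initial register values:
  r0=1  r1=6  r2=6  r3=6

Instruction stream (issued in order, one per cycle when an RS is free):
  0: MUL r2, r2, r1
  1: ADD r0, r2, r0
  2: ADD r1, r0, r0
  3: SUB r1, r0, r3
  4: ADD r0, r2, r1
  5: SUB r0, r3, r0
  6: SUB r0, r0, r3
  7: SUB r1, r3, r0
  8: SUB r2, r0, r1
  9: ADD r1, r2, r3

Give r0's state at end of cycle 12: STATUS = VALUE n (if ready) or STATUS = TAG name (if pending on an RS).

  c1: issue MUL r2<-Mul1  regs: r0:1,r1:6,r2:Mul1,r3:6
  c2: issue ADD r0<-Add1  regs: r0:Add1,r1:6,r2:Mul1,r3:6
  c3: issue ADD r1<-Add2  regs: r0:Add1,r1:Add2,r2:Mul1,r3:6
  c4: issue SUB r1<-Add3  regs: r0:Add1,r1:Add3,r2:Mul1,r3:6
  c5: stall  regs: r0:Add1,r1:Add3,r2:Mul1,r3:6
  c6: CDB Mul1=36; stall  regs: r0:Add1,r1:Add3,r2:36,r3:6
  c7: stall  regs: r0:Add1,r1:Add3,r2:36,r3:6
  c8: CDB Add1=37; issue ADD r0<-Add1  regs: r0:Add1,r1:Add3,r2:36,r3:6
  c9: stall  regs: r0:Add1,r1:Add3,r2:36,r3:6
  c10: CDB Add2=74; issue SUB r0<-Add2  regs: r0:Add2,r1:Add3,r2:36,r3:6
  c11: CDB Add3=31; issue SUB r0<-Add3  regs: r0:Add3,r1:31,r2:36,r3:6
  c12: stall  regs: r0:Add3,r1:31,r2:36,r3:6

STATUS = TAG Add3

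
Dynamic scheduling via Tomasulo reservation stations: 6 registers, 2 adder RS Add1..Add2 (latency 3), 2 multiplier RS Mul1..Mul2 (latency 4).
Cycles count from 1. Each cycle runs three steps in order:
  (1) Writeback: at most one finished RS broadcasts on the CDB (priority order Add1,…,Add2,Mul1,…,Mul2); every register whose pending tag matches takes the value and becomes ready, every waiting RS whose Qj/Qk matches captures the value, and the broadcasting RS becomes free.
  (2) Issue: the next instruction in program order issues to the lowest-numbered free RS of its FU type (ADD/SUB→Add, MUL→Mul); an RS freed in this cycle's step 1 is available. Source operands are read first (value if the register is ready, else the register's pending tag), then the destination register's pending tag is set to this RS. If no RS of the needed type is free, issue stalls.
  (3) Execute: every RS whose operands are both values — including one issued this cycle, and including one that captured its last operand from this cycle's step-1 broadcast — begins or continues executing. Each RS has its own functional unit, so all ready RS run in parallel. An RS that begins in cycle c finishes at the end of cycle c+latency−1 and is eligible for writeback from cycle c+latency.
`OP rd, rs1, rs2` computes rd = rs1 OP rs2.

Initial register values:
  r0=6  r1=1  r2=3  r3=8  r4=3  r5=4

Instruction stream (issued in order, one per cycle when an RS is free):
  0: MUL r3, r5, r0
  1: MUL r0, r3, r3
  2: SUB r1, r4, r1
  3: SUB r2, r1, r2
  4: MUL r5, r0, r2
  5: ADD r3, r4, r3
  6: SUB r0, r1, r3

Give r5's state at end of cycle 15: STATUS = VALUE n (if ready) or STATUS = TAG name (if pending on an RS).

STATUS = VALUE -576

cycle 1: issue MUL r3<-Mul1 // r0:6,r1:1,r2:3,r3:Mul1,r4:3,r5:4
cycle 2: issue MUL r0<-Mul2 // r0:Mul2,r1:1,r2:3,r3:Mul1,r4:3,r5:4
cycle 3: issue SUB r1<-Add1 // r0:Mul2,r1:Add1,r2:3,r3:Mul1,r4:3,r5:4
cycle 4: issue SUB r2<-Add2 // r0:Mul2,r1:Add1,r2:Add2,r3:Mul1,r4:3,r5:4
cycle 5: CDB Mul1=24; issue MUL r5<-Mul1 // r0:Mul2,r1:Add1,r2:Add2,r3:24,r4:3,r5:Mul1
cycle 6: CDB Add1=2; issue ADD r3<-Add1 // r0:Mul2,r1:2,r2:Add2,r3:Add1,r4:3,r5:Mul1
cycle 7: stall // r0:Mul2,r1:2,r2:Add2,r3:Add1,r4:3,r5:Mul1
cycle 8: stall // r0:Mul2,r1:2,r2:Add2,r3:Add1,r4:3,r5:Mul1
cycle 9: CDB Add1=27; issue SUB r0<-Add1 // r0:Add1,r1:2,r2:Add2,r3:27,r4:3,r5:Mul1
cycle 10: CDB Add2=-1 // r0:Add1,r1:2,r2:-1,r3:27,r4:3,r5:Mul1
cycle 11: CDB Mul2=576 // r0:Add1,r1:2,r2:-1,r3:27,r4:3,r5:Mul1
cycle 12: CDB Add1=-25 // r0:-25,r1:2,r2:-1,r3:27,r4:3,r5:Mul1
cycle 13: - // r0:-25,r1:2,r2:-1,r3:27,r4:3,r5:Mul1
cycle 14: - // r0:-25,r1:2,r2:-1,r3:27,r4:3,r5:Mul1
cycle 15: CDB Mul1=-576 // r0:-25,r1:2,r2:-1,r3:27,r4:3,r5:-576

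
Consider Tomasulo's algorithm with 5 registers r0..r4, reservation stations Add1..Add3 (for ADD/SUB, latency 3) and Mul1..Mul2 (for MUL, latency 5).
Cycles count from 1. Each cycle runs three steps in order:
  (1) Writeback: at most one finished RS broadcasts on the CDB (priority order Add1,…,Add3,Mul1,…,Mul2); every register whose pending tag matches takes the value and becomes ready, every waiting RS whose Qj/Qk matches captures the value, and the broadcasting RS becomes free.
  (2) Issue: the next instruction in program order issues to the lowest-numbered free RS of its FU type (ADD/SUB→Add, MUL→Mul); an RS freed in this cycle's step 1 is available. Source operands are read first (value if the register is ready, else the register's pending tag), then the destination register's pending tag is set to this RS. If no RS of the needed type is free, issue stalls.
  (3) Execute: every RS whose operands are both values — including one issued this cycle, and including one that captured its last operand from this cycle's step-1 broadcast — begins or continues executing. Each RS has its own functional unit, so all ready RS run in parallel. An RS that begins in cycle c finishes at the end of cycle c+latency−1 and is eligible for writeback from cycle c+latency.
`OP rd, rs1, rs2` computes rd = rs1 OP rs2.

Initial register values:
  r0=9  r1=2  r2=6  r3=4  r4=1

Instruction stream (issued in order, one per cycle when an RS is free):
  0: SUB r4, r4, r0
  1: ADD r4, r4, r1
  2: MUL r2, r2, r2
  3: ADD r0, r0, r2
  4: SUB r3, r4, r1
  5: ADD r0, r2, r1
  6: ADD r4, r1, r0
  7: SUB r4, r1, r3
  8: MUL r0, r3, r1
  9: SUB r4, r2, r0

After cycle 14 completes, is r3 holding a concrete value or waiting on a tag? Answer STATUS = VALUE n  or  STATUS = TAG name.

STATUS = VALUE -8

c1: issue SUB r4<-Add1 | r0:9,r1:2,r2:6,r3:4,r4:Add1
c2: issue ADD r4<-Add2 | r0:9,r1:2,r2:6,r3:4,r4:Add2
c3: issue MUL r2<-Mul1 | r0:9,r1:2,r2:Mul1,r3:4,r4:Add2
c4: CDB Add1=-8; issue ADD r0<-Add1 | r0:Add1,r1:2,r2:Mul1,r3:4,r4:Add2
c5: issue SUB r3<-Add3 | r0:Add1,r1:2,r2:Mul1,r3:Add3,r4:Add2
c6: stall | r0:Add1,r1:2,r2:Mul1,r3:Add3,r4:Add2
c7: CDB Add2=-6; issue ADD r0<-Add2 | r0:Add2,r1:2,r2:Mul1,r3:Add3,r4:-6
c8: CDB Mul1=36; stall | r0:Add2,r1:2,r2:36,r3:Add3,r4:-6
c9: stall | r0:Add2,r1:2,r2:36,r3:Add3,r4:-6
c10: CDB Add3=-8; issue ADD r4<-Add3 | r0:Add2,r1:2,r2:36,r3:-8,r4:Add3
c11: CDB Add1=45; issue SUB r4<-Add1 | r0:Add2,r1:2,r2:36,r3:-8,r4:Add1
c12: CDB Add2=38; issue MUL r0<-Mul1 | r0:Mul1,r1:2,r2:36,r3:-8,r4:Add1
c13: issue SUB r4<-Add2 | r0:Mul1,r1:2,r2:36,r3:-8,r4:Add2
c14: CDB Add1=10 | r0:Mul1,r1:2,r2:36,r3:-8,r4:Add2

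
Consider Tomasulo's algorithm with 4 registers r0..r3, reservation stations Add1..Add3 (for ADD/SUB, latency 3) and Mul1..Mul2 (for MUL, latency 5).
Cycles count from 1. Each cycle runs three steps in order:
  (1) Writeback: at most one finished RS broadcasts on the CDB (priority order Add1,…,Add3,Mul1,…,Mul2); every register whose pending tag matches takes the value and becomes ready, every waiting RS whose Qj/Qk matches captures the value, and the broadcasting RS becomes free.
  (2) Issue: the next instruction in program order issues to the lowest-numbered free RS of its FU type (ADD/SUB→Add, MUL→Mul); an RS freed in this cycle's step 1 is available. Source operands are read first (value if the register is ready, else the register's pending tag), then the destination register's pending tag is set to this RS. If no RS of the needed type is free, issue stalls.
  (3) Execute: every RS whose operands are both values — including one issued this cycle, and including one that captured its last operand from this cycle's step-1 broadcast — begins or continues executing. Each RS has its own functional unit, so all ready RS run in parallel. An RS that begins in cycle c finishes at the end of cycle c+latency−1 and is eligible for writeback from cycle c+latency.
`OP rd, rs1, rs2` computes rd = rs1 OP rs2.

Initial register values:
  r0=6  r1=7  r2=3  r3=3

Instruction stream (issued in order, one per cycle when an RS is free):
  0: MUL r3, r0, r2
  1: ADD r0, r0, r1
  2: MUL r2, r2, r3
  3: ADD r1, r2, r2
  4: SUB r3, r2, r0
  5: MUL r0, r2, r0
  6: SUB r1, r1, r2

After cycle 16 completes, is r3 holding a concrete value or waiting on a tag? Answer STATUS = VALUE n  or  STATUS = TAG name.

c1: issue MUL r3<-Mul1 | r0:6,r1:7,r2:3,r3:Mul1
c2: issue ADD r0<-Add1 | r0:Add1,r1:7,r2:3,r3:Mul1
c3: issue MUL r2<-Mul2 | r0:Add1,r1:7,r2:Mul2,r3:Mul1
c4: issue ADD r1<-Add2 | r0:Add1,r1:Add2,r2:Mul2,r3:Mul1
c5: CDB Add1=13; issue SUB r3<-Add1 | r0:13,r1:Add2,r2:Mul2,r3:Add1
c6: CDB Mul1=18; issue MUL r0<-Mul1 | r0:Mul1,r1:Add2,r2:Mul2,r3:Add1
c7: issue SUB r1<-Add3 | r0:Mul1,r1:Add3,r2:Mul2,r3:Add1
c8: - | r0:Mul1,r1:Add3,r2:Mul2,r3:Add1
c9: - | r0:Mul1,r1:Add3,r2:Mul2,r3:Add1
c10: - | r0:Mul1,r1:Add3,r2:Mul2,r3:Add1
c11: CDB Mul2=54 | r0:Mul1,r1:Add3,r2:54,r3:Add1
c12: - | r0:Mul1,r1:Add3,r2:54,r3:Add1
c13: - | r0:Mul1,r1:Add3,r2:54,r3:Add1
c14: CDB Add1=41 | r0:Mul1,r1:Add3,r2:54,r3:41
c15: CDB Add2=108 | r0:Mul1,r1:Add3,r2:54,r3:41
c16: CDB Mul1=702 | r0:702,r1:Add3,r2:54,r3:41

STATUS = VALUE 41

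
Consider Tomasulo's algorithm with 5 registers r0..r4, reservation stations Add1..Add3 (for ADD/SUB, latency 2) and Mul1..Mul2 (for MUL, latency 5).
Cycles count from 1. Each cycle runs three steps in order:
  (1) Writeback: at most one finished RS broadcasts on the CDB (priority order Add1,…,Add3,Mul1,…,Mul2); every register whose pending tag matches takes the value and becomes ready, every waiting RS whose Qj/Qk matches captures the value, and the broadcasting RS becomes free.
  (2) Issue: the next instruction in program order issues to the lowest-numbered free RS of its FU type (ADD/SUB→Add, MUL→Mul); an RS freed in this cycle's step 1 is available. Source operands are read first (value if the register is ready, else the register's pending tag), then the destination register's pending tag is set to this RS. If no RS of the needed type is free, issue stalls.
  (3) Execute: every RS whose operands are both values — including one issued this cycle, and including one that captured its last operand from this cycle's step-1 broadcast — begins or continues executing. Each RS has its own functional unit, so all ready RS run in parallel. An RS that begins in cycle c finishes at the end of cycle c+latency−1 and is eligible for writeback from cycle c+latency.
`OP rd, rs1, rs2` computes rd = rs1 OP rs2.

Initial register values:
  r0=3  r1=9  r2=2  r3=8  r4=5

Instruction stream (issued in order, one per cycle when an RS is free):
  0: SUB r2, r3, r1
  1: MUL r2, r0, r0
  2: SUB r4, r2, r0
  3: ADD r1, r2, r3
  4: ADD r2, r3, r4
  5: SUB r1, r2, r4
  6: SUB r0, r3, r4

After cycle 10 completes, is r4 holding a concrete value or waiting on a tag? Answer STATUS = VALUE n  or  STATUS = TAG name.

STATUS = VALUE 6

  c1: issue SUB r2<-Add1  regs: r0:3,r1:9,r2:Add1,r3:8,r4:5
  c2: issue MUL r2<-Mul1  regs: r0:3,r1:9,r2:Mul1,r3:8,r4:5
  c3: CDB Add1=-1; issue SUB r4<-Add1  regs: r0:3,r1:9,r2:Mul1,r3:8,r4:Add1
  c4: issue ADD r1<-Add2  regs: r0:3,r1:Add2,r2:Mul1,r3:8,r4:Add1
  c5: issue ADD r2<-Add3  regs: r0:3,r1:Add2,r2:Add3,r3:8,r4:Add1
  c6: stall  regs: r0:3,r1:Add2,r2:Add3,r3:8,r4:Add1
  c7: CDB Mul1=9; stall  regs: r0:3,r1:Add2,r2:Add3,r3:8,r4:Add1
  c8: stall  regs: r0:3,r1:Add2,r2:Add3,r3:8,r4:Add1
  c9: CDB Add1=6; issue SUB r1<-Add1  regs: r0:3,r1:Add1,r2:Add3,r3:8,r4:6
  c10: CDB Add2=17; issue SUB r0<-Add2  regs: r0:Add2,r1:Add1,r2:Add3,r3:8,r4:6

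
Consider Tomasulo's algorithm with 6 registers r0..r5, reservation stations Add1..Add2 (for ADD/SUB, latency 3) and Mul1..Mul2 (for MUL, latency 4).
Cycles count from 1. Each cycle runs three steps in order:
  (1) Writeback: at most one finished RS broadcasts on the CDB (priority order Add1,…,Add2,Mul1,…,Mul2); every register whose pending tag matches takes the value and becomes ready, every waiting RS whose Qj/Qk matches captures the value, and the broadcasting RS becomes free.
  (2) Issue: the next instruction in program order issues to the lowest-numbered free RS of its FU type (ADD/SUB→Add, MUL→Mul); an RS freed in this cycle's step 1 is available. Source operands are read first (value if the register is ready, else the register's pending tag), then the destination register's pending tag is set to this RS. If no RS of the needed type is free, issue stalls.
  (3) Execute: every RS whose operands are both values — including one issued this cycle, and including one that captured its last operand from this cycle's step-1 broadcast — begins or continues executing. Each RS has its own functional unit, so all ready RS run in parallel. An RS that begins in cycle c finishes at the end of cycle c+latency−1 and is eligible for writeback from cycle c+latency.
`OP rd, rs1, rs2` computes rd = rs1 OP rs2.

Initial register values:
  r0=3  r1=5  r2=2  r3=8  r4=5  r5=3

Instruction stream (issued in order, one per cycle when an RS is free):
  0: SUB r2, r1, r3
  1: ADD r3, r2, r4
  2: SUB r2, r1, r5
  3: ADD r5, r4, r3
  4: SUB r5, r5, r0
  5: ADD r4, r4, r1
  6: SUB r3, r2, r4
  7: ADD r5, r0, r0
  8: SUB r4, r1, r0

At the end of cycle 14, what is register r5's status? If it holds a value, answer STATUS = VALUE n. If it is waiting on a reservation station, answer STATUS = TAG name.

STATUS = TAG Add2

c1: issue SUB r2<-Add1 | r0:3,r1:5,r2:Add1,r3:8,r4:5,r5:3
c2: issue ADD r3<-Add2 | r0:3,r1:5,r2:Add1,r3:Add2,r4:5,r5:3
c3: stall | r0:3,r1:5,r2:Add1,r3:Add2,r4:5,r5:3
c4: CDB Add1=-3; issue SUB r2<-Add1 | r0:3,r1:5,r2:Add1,r3:Add2,r4:5,r5:3
c5: stall | r0:3,r1:5,r2:Add1,r3:Add2,r4:5,r5:3
c6: stall | r0:3,r1:5,r2:Add1,r3:Add2,r4:5,r5:3
c7: CDB Add1=2; issue ADD r5<-Add1 | r0:3,r1:5,r2:2,r3:Add2,r4:5,r5:Add1
c8: CDB Add2=2; issue SUB r5<-Add2 | r0:3,r1:5,r2:2,r3:2,r4:5,r5:Add2
c9: stall | r0:3,r1:5,r2:2,r3:2,r4:5,r5:Add2
c10: stall | r0:3,r1:5,r2:2,r3:2,r4:5,r5:Add2
c11: CDB Add1=7; issue ADD r4<-Add1 | r0:3,r1:5,r2:2,r3:2,r4:Add1,r5:Add2
c12: stall | r0:3,r1:5,r2:2,r3:2,r4:Add1,r5:Add2
c13: stall | r0:3,r1:5,r2:2,r3:2,r4:Add1,r5:Add2
c14: CDB Add1=10; issue SUB r3<-Add1 | r0:3,r1:5,r2:2,r3:Add1,r4:10,r5:Add2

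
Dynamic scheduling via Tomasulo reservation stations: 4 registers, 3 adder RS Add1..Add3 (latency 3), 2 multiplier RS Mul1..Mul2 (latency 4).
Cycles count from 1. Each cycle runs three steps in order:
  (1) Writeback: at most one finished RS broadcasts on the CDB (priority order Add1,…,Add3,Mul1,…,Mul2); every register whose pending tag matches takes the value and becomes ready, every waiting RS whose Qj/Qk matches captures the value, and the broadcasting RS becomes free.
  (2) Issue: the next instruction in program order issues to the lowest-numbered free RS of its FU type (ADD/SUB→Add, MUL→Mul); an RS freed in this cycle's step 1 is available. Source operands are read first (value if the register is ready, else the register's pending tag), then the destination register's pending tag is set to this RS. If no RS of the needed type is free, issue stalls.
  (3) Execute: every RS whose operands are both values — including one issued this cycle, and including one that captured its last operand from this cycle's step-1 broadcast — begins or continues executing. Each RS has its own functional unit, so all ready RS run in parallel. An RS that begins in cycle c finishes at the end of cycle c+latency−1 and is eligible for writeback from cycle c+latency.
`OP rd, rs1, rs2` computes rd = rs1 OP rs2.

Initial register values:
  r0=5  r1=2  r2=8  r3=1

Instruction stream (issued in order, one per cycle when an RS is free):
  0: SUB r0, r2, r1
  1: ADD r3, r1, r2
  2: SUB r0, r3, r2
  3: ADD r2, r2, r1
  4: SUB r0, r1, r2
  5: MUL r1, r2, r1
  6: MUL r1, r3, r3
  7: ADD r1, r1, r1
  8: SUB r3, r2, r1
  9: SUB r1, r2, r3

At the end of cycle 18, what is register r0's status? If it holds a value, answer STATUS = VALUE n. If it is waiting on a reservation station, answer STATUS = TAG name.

c1: issue SUB r0<-Add1 | r0:Add1,r1:2,r2:8,r3:1
c2: issue ADD r3<-Add2 | r0:Add1,r1:2,r2:8,r3:Add2
c3: issue SUB r0<-Add3 | r0:Add3,r1:2,r2:8,r3:Add2
c4: CDB Add1=6; issue ADD r2<-Add1 | r0:Add3,r1:2,r2:Add1,r3:Add2
c5: CDB Add2=10; issue SUB r0<-Add2 | r0:Add2,r1:2,r2:Add1,r3:10
c6: issue MUL r1<-Mul1 | r0:Add2,r1:Mul1,r2:Add1,r3:10
c7: CDB Add1=10; issue MUL r1<-Mul2 | r0:Add2,r1:Mul2,r2:10,r3:10
c8: CDB Add3=2; issue ADD r1<-Add1 | r0:Add2,r1:Add1,r2:10,r3:10
c9: issue SUB r3<-Add3 | r0:Add2,r1:Add1,r2:10,r3:Add3
c10: CDB Add2=-8; issue SUB r1<-Add2 | r0:-8,r1:Add2,r2:10,r3:Add3
c11: CDB Mul1=20 | r0:-8,r1:Add2,r2:10,r3:Add3
c12: CDB Mul2=100 | r0:-8,r1:Add2,r2:10,r3:Add3
c13: - | r0:-8,r1:Add2,r2:10,r3:Add3
c14: - | r0:-8,r1:Add2,r2:10,r3:Add3
c15: CDB Add1=200 | r0:-8,r1:Add2,r2:10,r3:Add3
c16: - | r0:-8,r1:Add2,r2:10,r3:Add3
c17: - | r0:-8,r1:Add2,r2:10,r3:Add3
c18: CDB Add3=-190 | r0:-8,r1:Add2,r2:10,r3:-190

STATUS = VALUE -8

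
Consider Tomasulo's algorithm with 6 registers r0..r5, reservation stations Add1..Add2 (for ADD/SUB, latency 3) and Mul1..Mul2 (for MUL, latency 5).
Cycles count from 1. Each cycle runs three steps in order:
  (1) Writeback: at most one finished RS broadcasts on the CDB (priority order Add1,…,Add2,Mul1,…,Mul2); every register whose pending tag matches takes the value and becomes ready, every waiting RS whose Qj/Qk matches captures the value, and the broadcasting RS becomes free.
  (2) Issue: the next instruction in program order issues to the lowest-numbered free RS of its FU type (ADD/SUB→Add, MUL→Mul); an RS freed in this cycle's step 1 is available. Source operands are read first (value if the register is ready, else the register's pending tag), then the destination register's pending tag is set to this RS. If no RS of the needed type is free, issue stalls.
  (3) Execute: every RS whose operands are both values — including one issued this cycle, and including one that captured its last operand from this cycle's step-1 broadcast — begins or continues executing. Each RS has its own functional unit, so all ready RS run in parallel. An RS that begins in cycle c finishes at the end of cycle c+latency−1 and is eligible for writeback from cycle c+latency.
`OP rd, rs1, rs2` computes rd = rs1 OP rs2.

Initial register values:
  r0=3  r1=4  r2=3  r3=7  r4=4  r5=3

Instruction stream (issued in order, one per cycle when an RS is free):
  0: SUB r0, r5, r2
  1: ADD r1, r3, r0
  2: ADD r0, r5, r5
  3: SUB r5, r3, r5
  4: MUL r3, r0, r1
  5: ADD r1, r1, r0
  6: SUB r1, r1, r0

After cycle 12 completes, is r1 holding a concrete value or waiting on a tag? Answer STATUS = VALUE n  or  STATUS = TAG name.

STATUS = TAG Add1

c1: issue SUB r0<-Add1 | r0:Add1,r1:4,r2:3,r3:7,r4:4,r5:3
c2: issue ADD r1<-Add2 | r0:Add1,r1:Add2,r2:3,r3:7,r4:4,r5:3
c3: stall | r0:Add1,r1:Add2,r2:3,r3:7,r4:4,r5:3
c4: CDB Add1=0; issue ADD r0<-Add1 | r0:Add1,r1:Add2,r2:3,r3:7,r4:4,r5:3
c5: stall | r0:Add1,r1:Add2,r2:3,r3:7,r4:4,r5:3
c6: stall | r0:Add1,r1:Add2,r2:3,r3:7,r4:4,r5:3
c7: CDB Add1=6; issue SUB r5<-Add1 | r0:6,r1:Add2,r2:3,r3:7,r4:4,r5:Add1
c8: CDB Add2=7; issue MUL r3<-Mul1 | r0:6,r1:7,r2:3,r3:Mul1,r4:4,r5:Add1
c9: issue ADD r1<-Add2 | r0:6,r1:Add2,r2:3,r3:Mul1,r4:4,r5:Add1
c10: CDB Add1=4; issue SUB r1<-Add1 | r0:6,r1:Add1,r2:3,r3:Mul1,r4:4,r5:4
c11: - | r0:6,r1:Add1,r2:3,r3:Mul1,r4:4,r5:4
c12: CDB Add2=13 | r0:6,r1:Add1,r2:3,r3:Mul1,r4:4,r5:4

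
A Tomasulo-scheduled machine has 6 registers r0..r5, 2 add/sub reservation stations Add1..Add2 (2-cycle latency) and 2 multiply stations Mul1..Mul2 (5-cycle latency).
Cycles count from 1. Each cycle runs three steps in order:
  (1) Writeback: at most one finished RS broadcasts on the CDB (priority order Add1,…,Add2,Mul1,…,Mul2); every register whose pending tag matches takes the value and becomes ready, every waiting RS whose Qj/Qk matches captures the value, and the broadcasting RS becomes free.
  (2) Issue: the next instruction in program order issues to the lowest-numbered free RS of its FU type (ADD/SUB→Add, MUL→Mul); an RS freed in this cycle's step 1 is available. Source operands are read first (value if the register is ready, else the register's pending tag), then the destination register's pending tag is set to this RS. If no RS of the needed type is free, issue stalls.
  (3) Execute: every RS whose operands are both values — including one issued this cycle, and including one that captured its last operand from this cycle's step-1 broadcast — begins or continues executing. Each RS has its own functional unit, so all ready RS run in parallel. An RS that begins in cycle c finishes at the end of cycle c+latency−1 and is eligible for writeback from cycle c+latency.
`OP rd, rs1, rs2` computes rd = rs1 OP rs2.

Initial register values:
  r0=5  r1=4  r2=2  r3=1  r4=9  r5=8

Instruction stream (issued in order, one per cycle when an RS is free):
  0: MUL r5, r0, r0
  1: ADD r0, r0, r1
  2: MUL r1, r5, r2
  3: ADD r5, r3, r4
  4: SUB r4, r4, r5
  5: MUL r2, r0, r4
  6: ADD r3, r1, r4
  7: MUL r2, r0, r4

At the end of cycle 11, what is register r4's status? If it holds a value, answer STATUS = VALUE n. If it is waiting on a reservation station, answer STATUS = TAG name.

STATUS = VALUE -1

cycle 1: issue MUL r5<-Mul1 // r0:5,r1:4,r2:2,r3:1,r4:9,r5:Mul1
cycle 2: issue ADD r0<-Add1 // r0:Add1,r1:4,r2:2,r3:1,r4:9,r5:Mul1
cycle 3: issue MUL r1<-Mul2 // r0:Add1,r1:Mul2,r2:2,r3:1,r4:9,r5:Mul1
cycle 4: CDB Add1=9; issue ADD r5<-Add1 // r0:9,r1:Mul2,r2:2,r3:1,r4:9,r5:Add1
cycle 5: issue SUB r4<-Add2 // r0:9,r1:Mul2,r2:2,r3:1,r4:Add2,r5:Add1
cycle 6: CDB Add1=10; stall // r0:9,r1:Mul2,r2:2,r3:1,r4:Add2,r5:10
cycle 7: CDB Mul1=25; issue MUL r2<-Mul1 // r0:9,r1:Mul2,r2:Mul1,r3:1,r4:Add2,r5:10
cycle 8: CDB Add2=-1; issue ADD r3<-Add1 // r0:9,r1:Mul2,r2:Mul1,r3:Add1,r4:-1,r5:10
cycle 9: stall // r0:9,r1:Mul2,r2:Mul1,r3:Add1,r4:-1,r5:10
cycle 10: stall // r0:9,r1:Mul2,r2:Mul1,r3:Add1,r4:-1,r5:10
cycle 11: stall // r0:9,r1:Mul2,r2:Mul1,r3:Add1,r4:-1,r5:10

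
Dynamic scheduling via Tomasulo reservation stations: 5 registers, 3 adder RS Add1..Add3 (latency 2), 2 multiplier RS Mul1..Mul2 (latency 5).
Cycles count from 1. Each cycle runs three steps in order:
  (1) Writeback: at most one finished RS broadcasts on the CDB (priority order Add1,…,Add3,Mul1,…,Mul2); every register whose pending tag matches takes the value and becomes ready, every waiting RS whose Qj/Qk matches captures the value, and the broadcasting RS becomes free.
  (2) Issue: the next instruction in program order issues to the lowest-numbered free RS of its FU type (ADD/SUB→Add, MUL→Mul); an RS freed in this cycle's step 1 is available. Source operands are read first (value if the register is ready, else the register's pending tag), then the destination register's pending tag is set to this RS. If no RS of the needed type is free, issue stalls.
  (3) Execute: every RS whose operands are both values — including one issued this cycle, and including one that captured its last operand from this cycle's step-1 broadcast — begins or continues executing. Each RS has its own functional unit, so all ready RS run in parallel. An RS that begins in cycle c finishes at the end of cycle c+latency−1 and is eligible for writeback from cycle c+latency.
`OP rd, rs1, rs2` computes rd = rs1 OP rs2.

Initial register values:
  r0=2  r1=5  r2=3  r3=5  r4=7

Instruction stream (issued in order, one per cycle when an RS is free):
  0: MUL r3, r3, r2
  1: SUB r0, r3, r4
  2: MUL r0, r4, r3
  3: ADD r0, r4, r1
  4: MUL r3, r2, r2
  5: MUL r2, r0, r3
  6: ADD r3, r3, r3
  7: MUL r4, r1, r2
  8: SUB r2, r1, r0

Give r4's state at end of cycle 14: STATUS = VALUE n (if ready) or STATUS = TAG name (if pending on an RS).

c1: issue MUL r3<-Mul1 | r0:2,r1:5,r2:3,r3:Mul1,r4:7
c2: issue SUB r0<-Add1 | r0:Add1,r1:5,r2:3,r3:Mul1,r4:7
c3: issue MUL r0<-Mul2 | r0:Mul2,r1:5,r2:3,r3:Mul1,r4:7
c4: issue ADD r0<-Add2 | r0:Add2,r1:5,r2:3,r3:Mul1,r4:7
c5: stall | r0:Add2,r1:5,r2:3,r3:Mul1,r4:7
c6: CDB Add2=12; stall | r0:12,r1:5,r2:3,r3:Mul1,r4:7
c7: CDB Mul1=15; issue MUL r3<-Mul1 | r0:12,r1:5,r2:3,r3:Mul1,r4:7
c8: stall | r0:12,r1:5,r2:3,r3:Mul1,r4:7
c9: CDB Add1=8; stall | r0:12,r1:5,r2:3,r3:Mul1,r4:7
c10: stall | r0:12,r1:5,r2:3,r3:Mul1,r4:7
c11: stall | r0:12,r1:5,r2:3,r3:Mul1,r4:7
c12: CDB Mul1=9; issue MUL r2<-Mul1 | r0:12,r1:5,r2:Mul1,r3:9,r4:7
c13: CDB Mul2=105; issue ADD r3<-Add1 | r0:12,r1:5,r2:Mul1,r3:Add1,r4:7
c14: issue MUL r4<-Mul2 | r0:12,r1:5,r2:Mul1,r3:Add1,r4:Mul2

STATUS = TAG Mul2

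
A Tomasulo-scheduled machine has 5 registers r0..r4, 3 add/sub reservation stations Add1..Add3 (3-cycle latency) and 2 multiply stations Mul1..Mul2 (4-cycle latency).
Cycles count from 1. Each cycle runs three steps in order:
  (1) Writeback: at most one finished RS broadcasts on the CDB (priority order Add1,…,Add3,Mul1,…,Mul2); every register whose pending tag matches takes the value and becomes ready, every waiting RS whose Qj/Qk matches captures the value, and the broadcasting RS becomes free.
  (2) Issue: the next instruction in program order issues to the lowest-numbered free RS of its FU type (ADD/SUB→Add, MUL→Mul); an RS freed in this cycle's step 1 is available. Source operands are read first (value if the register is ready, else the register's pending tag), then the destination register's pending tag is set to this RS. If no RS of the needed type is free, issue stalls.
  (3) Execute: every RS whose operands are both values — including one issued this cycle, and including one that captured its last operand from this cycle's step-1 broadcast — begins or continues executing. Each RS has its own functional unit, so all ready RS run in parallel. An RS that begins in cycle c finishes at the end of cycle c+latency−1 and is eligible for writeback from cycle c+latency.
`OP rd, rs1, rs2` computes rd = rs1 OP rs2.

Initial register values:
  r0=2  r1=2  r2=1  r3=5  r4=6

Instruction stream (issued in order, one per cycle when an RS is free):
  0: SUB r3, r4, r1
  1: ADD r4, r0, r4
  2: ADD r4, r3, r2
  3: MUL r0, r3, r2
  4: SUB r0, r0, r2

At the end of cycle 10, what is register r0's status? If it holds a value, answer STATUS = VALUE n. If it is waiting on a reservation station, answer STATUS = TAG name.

STATUS = TAG Add1

  c1: issue SUB r3<-Add1  regs: r0:2,r1:2,r2:1,r3:Add1,r4:6
  c2: issue ADD r4<-Add2  regs: r0:2,r1:2,r2:1,r3:Add1,r4:Add2
  c3: issue ADD r4<-Add3  regs: r0:2,r1:2,r2:1,r3:Add1,r4:Add3
  c4: CDB Add1=4; issue MUL r0<-Mul1  regs: r0:Mul1,r1:2,r2:1,r3:4,r4:Add3
  c5: CDB Add2=8; issue SUB r0<-Add1  regs: r0:Add1,r1:2,r2:1,r3:4,r4:Add3
  c6: -  regs: r0:Add1,r1:2,r2:1,r3:4,r4:Add3
  c7: CDB Add3=5  regs: r0:Add1,r1:2,r2:1,r3:4,r4:5
  c8: CDB Mul1=4  regs: r0:Add1,r1:2,r2:1,r3:4,r4:5
  c9: -  regs: r0:Add1,r1:2,r2:1,r3:4,r4:5
  c10: -  regs: r0:Add1,r1:2,r2:1,r3:4,r4:5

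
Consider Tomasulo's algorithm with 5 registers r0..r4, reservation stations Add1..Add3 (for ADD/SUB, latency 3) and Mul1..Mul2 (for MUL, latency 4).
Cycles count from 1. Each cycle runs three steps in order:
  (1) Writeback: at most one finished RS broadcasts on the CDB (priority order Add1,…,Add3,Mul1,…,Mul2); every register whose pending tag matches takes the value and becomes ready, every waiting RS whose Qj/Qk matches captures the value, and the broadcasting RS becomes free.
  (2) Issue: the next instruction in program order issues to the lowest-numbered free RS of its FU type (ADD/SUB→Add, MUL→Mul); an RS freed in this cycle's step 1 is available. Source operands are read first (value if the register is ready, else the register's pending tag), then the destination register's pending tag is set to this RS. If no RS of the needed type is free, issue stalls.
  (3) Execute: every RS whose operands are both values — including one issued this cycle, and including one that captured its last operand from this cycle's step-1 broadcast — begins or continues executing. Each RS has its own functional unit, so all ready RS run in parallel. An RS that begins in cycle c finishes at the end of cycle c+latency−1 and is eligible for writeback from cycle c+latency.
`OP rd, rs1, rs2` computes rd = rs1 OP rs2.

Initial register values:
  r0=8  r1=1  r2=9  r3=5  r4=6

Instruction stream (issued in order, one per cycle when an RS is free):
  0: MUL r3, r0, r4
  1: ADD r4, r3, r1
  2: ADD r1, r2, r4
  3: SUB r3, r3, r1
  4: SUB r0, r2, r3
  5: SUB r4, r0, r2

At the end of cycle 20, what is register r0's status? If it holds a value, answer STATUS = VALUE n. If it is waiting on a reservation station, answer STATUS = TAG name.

c1: issue MUL r3<-Mul1 | r0:8,r1:1,r2:9,r3:Mul1,r4:6
c2: issue ADD r4<-Add1 | r0:8,r1:1,r2:9,r3:Mul1,r4:Add1
c3: issue ADD r1<-Add2 | r0:8,r1:Add2,r2:9,r3:Mul1,r4:Add1
c4: issue SUB r3<-Add3 | r0:8,r1:Add2,r2:9,r3:Add3,r4:Add1
c5: CDB Mul1=48; stall | r0:8,r1:Add2,r2:9,r3:Add3,r4:Add1
c6: stall | r0:8,r1:Add2,r2:9,r3:Add3,r4:Add1
c7: stall | r0:8,r1:Add2,r2:9,r3:Add3,r4:Add1
c8: CDB Add1=49; issue SUB r0<-Add1 | r0:Add1,r1:Add2,r2:9,r3:Add3,r4:49
c9: stall | r0:Add1,r1:Add2,r2:9,r3:Add3,r4:49
c10: stall | r0:Add1,r1:Add2,r2:9,r3:Add3,r4:49
c11: CDB Add2=58; issue SUB r4<-Add2 | r0:Add1,r1:58,r2:9,r3:Add3,r4:Add2
c12: - | r0:Add1,r1:58,r2:9,r3:Add3,r4:Add2
c13: - | r0:Add1,r1:58,r2:9,r3:Add3,r4:Add2
c14: CDB Add3=-10 | r0:Add1,r1:58,r2:9,r3:-10,r4:Add2
c15: - | r0:Add1,r1:58,r2:9,r3:-10,r4:Add2
c16: - | r0:Add1,r1:58,r2:9,r3:-10,r4:Add2
c17: CDB Add1=19 | r0:19,r1:58,r2:9,r3:-10,r4:Add2
c18: - | r0:19,r1:58,r2:9,r3:-10,r4:Add2
c19: - | r0:19,r1:58,r2:9,r3:-10,r4:Add2
c20: CDB Add2=10 | r0:19,r1:58,r2:9,r3:-10,r4:10

STATUS = VALUE 19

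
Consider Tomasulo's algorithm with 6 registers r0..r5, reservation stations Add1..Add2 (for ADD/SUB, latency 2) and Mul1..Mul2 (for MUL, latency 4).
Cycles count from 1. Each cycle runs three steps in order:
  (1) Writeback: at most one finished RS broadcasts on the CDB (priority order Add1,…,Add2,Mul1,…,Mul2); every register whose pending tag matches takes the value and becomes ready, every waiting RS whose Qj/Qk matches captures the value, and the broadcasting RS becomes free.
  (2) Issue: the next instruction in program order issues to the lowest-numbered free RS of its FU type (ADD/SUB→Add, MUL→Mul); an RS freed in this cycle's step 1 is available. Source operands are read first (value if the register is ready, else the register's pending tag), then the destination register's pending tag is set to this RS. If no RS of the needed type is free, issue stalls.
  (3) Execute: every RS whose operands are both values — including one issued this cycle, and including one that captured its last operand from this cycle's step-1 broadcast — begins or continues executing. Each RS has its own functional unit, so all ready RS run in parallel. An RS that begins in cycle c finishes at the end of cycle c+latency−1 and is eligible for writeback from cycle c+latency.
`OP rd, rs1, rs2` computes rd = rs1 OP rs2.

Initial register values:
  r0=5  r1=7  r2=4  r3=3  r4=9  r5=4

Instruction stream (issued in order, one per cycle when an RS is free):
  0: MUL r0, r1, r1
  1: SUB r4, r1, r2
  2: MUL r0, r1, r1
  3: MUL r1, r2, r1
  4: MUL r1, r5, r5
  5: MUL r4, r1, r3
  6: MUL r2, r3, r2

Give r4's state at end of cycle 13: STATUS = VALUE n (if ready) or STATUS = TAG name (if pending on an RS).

c1: issue MUL r0<-Mul1 | r0:Mul1,r1:7,r2:4,r3:3,r4:9,r5:4
c2: issue SUB r4<-Add1 | r0:Mul1,r1:7,r2:4,r3:3,r4:Add1,r5:4
c3: issue MUL r0<-Mul2 | r0:Mul2,r1:7,r2:4,r3:3,r4:Add1,r5:4
c4: CDB Add1=3; stall | r0:Mul2,r1:7,r2:4,r3:3,r4:3,r5:4
c5: CDB Mul1=49; issue MUL r1<-Mul1 | r0:Mul2,r1:Mul1,r2:4,r3:3,r4:3,r5:4
c6: stall | r0:Mul2,r1:Mul1,r2:4,r3:3,r4:3,r5:4
c7: CDB Mul2=49; issue MUL r1<-Mul2 | r0:49,r1:Mul2,r2:4,r3:3,r4:3,r5:4
c8: stall | r0:49,r1:Mul2,r2:4,r3:3,r4:3,r5:4
c9: CDB Mul1=28; issue MUL r4<-Mul1 | r0:49,r1:Mul2,r2:4,r3:3,r4:Mul1,r5:4
c10: stall | r0:49,r1:Mul2,r2:4,r3:3,r4:Mul1,r5:4
c11: CDB Mul2=16; issue MUL r2<-Mul2 | r0:49,r1:16,r2:Mul2,r3:3,r4:Mul1,r5:4
c12: - | r0:49,r1:16,r2:Mul2,r3:3,r4:Mul1,r5:4
c13: - | r0:49,r1:16,r2:Mul2,r3:3,r4:Mul1,r5:4

STATUS = TAG Mul1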